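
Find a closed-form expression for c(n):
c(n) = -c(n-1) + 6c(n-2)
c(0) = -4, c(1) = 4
Characteristic equation: x² + x - 6 = 0, which factors as (x - (-3))(x - (2)) = 0.
Roots r₁ = -3, r₂ = 2 (distinct).
General solution: c(n) = A·(-3)^n + B·(2)^n.
From c(0) = -4: A + B = -4.
From c(1) = 4: -3A + 2B = 4.
Solving: A = - \frac{12}{5}, B = - \frac{8}{5}.
So c(n) = - \frac{12 \left(-3\right)^{n}}{5} - \frac{8 \cdot 2^{n}}{5}.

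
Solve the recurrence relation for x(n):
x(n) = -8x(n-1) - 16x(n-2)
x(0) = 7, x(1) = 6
Characteristic equation: x² + 8x + 16 = 0, which is (x - (-4))².
Repeated root r = -4.
General solution: x(n) = (A + Bn)·(-4)^n.
From x(0) = 7: A = 7.
From x(1) = 6: (A + B)·(-4) = 6 ⇒ B = - \frac{17}{2}.
So x(n) = \left(7 - \frac{17 n}{2}\right) \cdot (-4)^n.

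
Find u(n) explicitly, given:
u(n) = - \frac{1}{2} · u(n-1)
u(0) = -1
Pure geometric recurrence with ratio - \frac{1}{2}.
By induction u(n) = u(0) · (- \frac{1}{2})^n = - \left(- \frac{1}{2}\right)^{n}.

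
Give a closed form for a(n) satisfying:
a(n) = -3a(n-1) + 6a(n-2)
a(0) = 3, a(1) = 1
Characteristic equation: x² + 3x - 6 = 0.
Discriminant Δ = (-3)² + 4·(6) = 33.
Roots r₁,₂ = (-3 ± √33)/2, so r₁ = - \frac{3}{2} + \frac{\sqrt{33}}{2}, r₂ = - \frac{\sqrt{33}}{2} - \frac{3}{2}.
General solution: a(n) = A·r₁^n + B·r₂^n.
From the initial conditions, A + B = 3 and r₁A + r₂B = 1.
Since r₁ - r₂ = √33: A = (1 - (3)r₂)/√33 = \frac{\sqrt{33}}{6} + \frac{3}{2}, and B = 3 - A = \frac{3}{2} - \frac{\sqrt{33}}{6}.
So a(n) = \left(\frac{\sqrt{33}}{6} + \frac{3}{2}\right)\left(- \frac{3}{2} + \frac{\sqrt{33}}{2}\right)^n + \left(\frac{3}{2} - \frac{\sqrt{33}}{6}\right)\left(- \frac{\sqrt{33}}{2} - \frac{3}{2}\right)^n.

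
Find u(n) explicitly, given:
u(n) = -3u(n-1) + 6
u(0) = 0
First-order linear non-homogeneous.
Homogeneous solution: u_h(n) = A·(-3)^n.
Try constant particular solution u_p = K: K = -3K + 6 ⇒ K = \frac{3}{2}.
General: u(n) = A·(-3)^n + \frac{3}{2}.
Apply u(0) = 0: A + \frac{3}{2} = 0 ⇒ A = - \frac{3}{2}.
So u(n) = \frac{3}{2} - \frac{3 \left(-3\right)^{n}}{2}.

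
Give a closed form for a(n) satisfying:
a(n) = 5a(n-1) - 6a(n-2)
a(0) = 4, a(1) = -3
Characteristic equation: x² - 5x + 6 = 0, which factors as (x - (3))(x - (2)) = 0.
Roots r₁ = 3, r₂ = 2 (distinct).
General solution: a(n) = A·(3)^n + B·(2)^n.
From a(0) = 4: A + B = 4.
From a(1) = -3: 3A + 2B = -3.
Solving: A = -11, B = 15.
So a(n) = 15 \cdot 2^{n} - 11 \cdot 3^{n}.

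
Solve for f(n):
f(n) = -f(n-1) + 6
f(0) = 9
First-order linear non-homogeneous.
Homogeneous solution: f_h(n) = A·(-1)^n.
Try constant particular solution f_p = K: K = -K + 6 ⇒ K = 3.
General: f(n) = A·(-1)^n + 3.
Apply f(0) = 9: A + 3 = 9 ⇒ A = 6.
So f(n) = 6 \left(-1\right)^{n} + 3.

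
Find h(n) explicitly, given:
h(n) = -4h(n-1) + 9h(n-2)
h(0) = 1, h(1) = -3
Characteristic equation: x² + 4x - 9 = 0.
Discriminant Δ = (-4)² + 4·(9) = 52.
Roots r₁,₂ = (-4 ± √52)/2, so r₁ = -2 + \sqrt{13}, r₂ = - \sqrt{13} - 2.
General solution: h(n) = A·r₁^n + B·r₂^n.
From the initial conditions, A + B = 1 and r₁A + r₂B = -3.
Since r₁ - r₂ = √52: A = (-3 - (1)r₂)/√52 = \frac{1}{2} - \frac{\sqrt{13}}{26}, and B = 1 - A = \frac{\sqrt{13}}{26} + \frac{1}{2}.
So h(n) = \left(\frac{1}{2} - \frac{\sqrt{13}}{26}\right)\left(-2 + \sqrt{13}\right)^n + \left(\frac{\sqrt{13}}{26} + \frac{1}{2}\right)\left(- \sqrt{13} - 2\right)^n.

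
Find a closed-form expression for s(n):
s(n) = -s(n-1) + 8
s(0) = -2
First-order linear non-homogeneous.
Homogeneous solution: s_h(n) = A·(-1)^n.
Try constant particular solution s_p = K: K = -K + 8 ⇒ K = 4.
General: s(n) = A·(-1)^n + 4.
Apply s(0) = -2: A + 4 = -2 ⇒ A = -6.
So s(n) = 4 - 6 \left(-1\right)^{n}.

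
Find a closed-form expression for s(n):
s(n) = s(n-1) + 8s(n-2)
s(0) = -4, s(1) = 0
Characteristic equation: x² - x - 8 = 0.
Discriminant Δ = (1)² + 4·(8) = 33.
Roots r₁,₂ = (1 ± √33)/2, so r₁ = \frac{1}{2} + \frac{\sqrt{33}}{2}, r₂ = \frac{1}{2} - \frac{\sqrt{33}}{2}.
General solution: s(n) = A·r₁^n + B·r₂^n.
From the initial conditions, A + B = -4 and r₁A + r₂B = 0.
Since r₁ - r₂ = √33: A = (0 - (-4)r₂)/√33 = -2 + \frac{2 \sqrt{33}}{33}, and B = -4 - A = -2 - \frac{2 \sqrt{33}}{33}.
So s(n) = \left(-2 + \frac{2 \sqrt{33}}{33}\right)\left(\frac{1}{2} + \frac{\sqrt{33}}{2}\right)^n + \left(-2 - \frac{2 \sqrt{33}}{33}\right)\left(\frac{1}{2} - \frac{\sqrt{33}}{2}\right)^n.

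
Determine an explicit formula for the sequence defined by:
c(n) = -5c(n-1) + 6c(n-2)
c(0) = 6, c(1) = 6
Characteristic equation: x² + 5x - 6 = 0, which factors as (x - (1))(x - (-6)) = 0.
Roots r₁ = 1, r₂ = -6 (distinct).
General solution: c(n) = A·(1)^n + B·(-6)^n.
From c(0) = 6: A + B = 6.
From c(1) = 6: A - 6B = 6.
Solving: A = 6, B = 0.
So c(n) = 6.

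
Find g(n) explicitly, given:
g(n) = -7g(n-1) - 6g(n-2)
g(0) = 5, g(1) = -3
Characteristic equation: x² + 7x + 6 = 0, which factors as (x - (-6))(x - (-1)) = 0.
Roots r₁ = -6, r₂ = -1 (distinct).
General solution: g(n) = A·(-6)^n + B·(-1)^n.
From g(0) = 5: A + B = 5.
From g(1) = -3: -6A - B = -3.
Solving: A = - \frac{2}{5}, B = \frac{27}{5}.
So g(n) = \frac{27 \left(-1\right)^{n}}{5} - \frac{2 \left(-6\right)^{n}}{5}.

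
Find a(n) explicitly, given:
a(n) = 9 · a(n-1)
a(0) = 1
Pure geometric recurrence with ratio 9.
By induction a(n) = a(0) · (9)^n = 9^{n}.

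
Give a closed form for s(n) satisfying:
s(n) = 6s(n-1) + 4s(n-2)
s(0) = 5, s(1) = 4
Characteristic equation: x² - 6x - 4 = 0.
Discriminant Δ = (6)² + 4·(4) = 52.
Roots r₁,₂ = (6 ± √52)/2, so r₁ = 3 + \sqrt{13}, r₂ = 3 - \sqrt{13}.
General solution: s(n) = A·r₁^n + B·r₂^n.
From the initial conditions, A + B = 5 and r₁A + r₂B = 4.
Since r₁ - r₂ = √52: A = (4 - (5)r₂)/√52 = \frac{5}{2} - \frac{11 \sqrt{13}}{26}, and B = 5 - A = \frac{11 \sqrt{13}}{26} + \frac{5}{2}.
So s(n) = \left(\frac{5}{2} - \frac{11 \sqrt{13}}{26}\right)\left(3 + \sqrt{13}\right)^n + \left(\frac{11 \sqrt{13}}{26} + \frac{5}{2}\right)\left(3 - \sqrt{13}\right)^n.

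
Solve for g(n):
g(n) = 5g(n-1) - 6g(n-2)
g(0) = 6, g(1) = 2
Characteristic equation: x² - 5x + 6 = 0, which factors as (x - (3))(x - (2)) = 0.
Roots r₁ = 3, r₂ = 2 (distinct).
General solution: g(n) = A·(3)^n + B·(2)^n.
From g(0) = 6: A + B = 6.
From g(1) = 2: 3A + 2B = 2.
Solving: A = -10, B = 16.
So g(n) = 16 \cdot 2^{n} - 10 \cdot 3^{n}.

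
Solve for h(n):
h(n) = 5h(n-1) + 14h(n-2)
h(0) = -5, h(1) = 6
Characteristic equation: x² - 5x - 14 = 0, which factors as (x - (-2))(x - (7)) = 0.
Roots r₁ = -2, r₂ = 7 (distinct).
General solution: h(n) = A·(-2)^n + B·(7)^n.
From h(0) = -5: A + B = -5.
From h(1) = 6: -2A + 7B = 6.
Solving: A = - \frac{41}{9}, B = - \frac{4}{9}.
So h(n) = - \frac{41 \left(-2\right)^{n}}{9} - \frac{4 \cdot 7^{n}}{9}.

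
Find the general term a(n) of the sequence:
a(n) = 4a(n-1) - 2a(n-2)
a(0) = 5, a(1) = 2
Characteristic equation: x² - 4x + 2 = 0.
Discriminant Δ = (4)² + 4·(-2) = 8.
Roots r₁,₂ = (4 ± √8)/2, so r₁ = \sqrt{2} + 2, r₂ = 2 - \sqrt{2}.
General solution: a(n) = A·r₁^n + B·r₂^n.
From the initial conditions, A + B = 5 and r₁A + r₂B = 2.
Since r₁ - r₂ = √8: A = (2 - (5)r₂)/√8 = \frac{5}{2} - 2 \sqrt{2}, and B = 5 - A = \frac{5}{2} + 2 \sqrt{2}.
So a(n) = \left(\frac{5}{2} - 2 \sqrt{2}\right)\left(\sqrt{2} + 2\right)^n + \left(\frac{5}{2} + 2 \sqrt{2}\right)\left(2 - \sqrt{2}\right)^n.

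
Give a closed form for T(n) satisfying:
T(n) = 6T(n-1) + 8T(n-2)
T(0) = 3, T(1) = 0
Characteristic equation: x² - 6x - 8 = 0.
Discriminant Δ = (6)² + 4·(8) = 68.
Roots r₁,₂ = (6 ± √68)/2, so r₁ = 3 + \sqrt{17}, r₂ = 3 - \sqrt{17}.
General solution: T(n) = A·r₁^n + B·r₂^n.
From the initial conditions, A + B = 3 and r₁A + r₂B = 0.
Since r₁ - r₂ = √68: A = (0 - (3)r₂)/√68 = \frac{3}{2} - \frac{9 \sqrt{17}}{34}, and B = 3 - A = \frac{9 \sqrt{17}}{34} + \frac{3}{2}.
So T(n) = \left(\frac{3}{2} - \frac{9 \sqrt{17}}{34}\right)\left(3 + \sqrt{17}\right)^n + \left(\frac{9 \sqrt{17}}{34} + \frac{3}{2}\right)\left(3 - \sqrt{17}\right)^n.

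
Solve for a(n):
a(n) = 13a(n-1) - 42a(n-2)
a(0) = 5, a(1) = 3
Characteristic equation: x² - 13x + 42 = 0, which factors as (x - (7))(x - (6)) = 0.
Roots r₁ = 7, r₂ = 6 (distinct).
General solution: a(n) = A·(7)^n + B·(6)^n.
From a(0) = 5: A + B = 5.
From a(1) = 3: 7A + 6B = 3.
Solving: A = -27, B = 32.
So a(n) = 32 \cdot 6^{n} - 27 \cdot 7^{n}.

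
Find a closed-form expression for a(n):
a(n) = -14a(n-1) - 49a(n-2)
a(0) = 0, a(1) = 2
Characteristic equation: x² + 14x + 49 = 0, which is (x - (-7))².
Repeated root r = -7.
General solution: a(n) = (A + Bn)·(-7)^n.
From a(0) = 0: A = 0.
From a(1) = 2: (A + B)·(-7) = 2 ⇒ B = - \frac{2}{7}.
So a(n) = \left(- \frac{2 n}{7}\right) \cdot (-7)^n.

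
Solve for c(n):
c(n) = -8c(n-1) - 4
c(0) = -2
First-order linear non-homogeneous.
Homogeneous solution: c_h(n) = A·(-8)^n.
Try constant particular solution c_p = K: K = -8K - 4 ⇒ K = - \frac{4}{9}.
General: c(n) = A·(-8)^n - \frac{4}{9}.
Apply c(0) = -2: A - \frac{4}{9} = -2 ⇒ A = - \frac{14}{9}.
So c(n) = - \frac{14 \left(-8\right)^{n}}{9} - \frac{4}{9}.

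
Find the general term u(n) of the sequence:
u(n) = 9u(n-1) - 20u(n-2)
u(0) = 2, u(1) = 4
Characteristic equation: x² - 9x + 20 = 0, which factors as (x - (5))(x - (4)) = 0.
Roots r₁ = 5, r₂ = 4 (distinct).
General solution: u(n) = A·(5)^n + B·(4)^n.
From u(0) = 2: A + B = 2.
From u(1) = 4: 5A + 4B = 4.
Solving: A = -4, B = 6.
So u(n) = 6 \cdot 4^{n} - 4 \cdot 5^{n}.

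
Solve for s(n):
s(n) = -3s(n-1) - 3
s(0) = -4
First-order linear non-homogeneous.
Homogeneous solution: s_h(n) = A·(-3)^n.
Try constant particular solution s_p = K: K = -3K - 3 ⇒ K = - \frac{3}{4}.
General: s(n) = A·(-3)^n - \frac{3}{4}.
Apply s(0) = -4: A - \frac{3}{4} = -4 ⇒ A = - \frac{13}{4}.
So s(n) = - \frac{13 \left(-3\right)^{n}}{4} - \frac{3}{4}.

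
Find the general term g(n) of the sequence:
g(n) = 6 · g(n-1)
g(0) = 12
Pure geometric recurrence with ratio 6.
By induction g(n) = g(0) · (6)^n = 12 \cdot 6^{n}.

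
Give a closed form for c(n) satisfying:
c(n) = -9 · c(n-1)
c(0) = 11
Pure geometric recurrence with ratio -9.
By induction c(n) = c(0) · (-9)^n = 11 \left(-9\right)^{n}.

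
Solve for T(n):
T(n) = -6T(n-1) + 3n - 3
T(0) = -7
First-order linear with linear forcing.
Homogeneous solution: T_h(n) = A·(-6)^n.
Try particular T_p(n) = pn + q. Substituting:
  pn + q = -6(p(n-1) + q) + 3n - 3.
Matching the n-coefficient: p = -6p + 3 ⇒ p = \frac{3}{7}.
Matching constants: q = 6p - 6q - 3 ⇒ q = - \frac{3}{49}.
General: T(n) = A·(-6)^n + \frac{3 n}{7} - \frac{3}{49}.
Apply T(0) = -7: A - \frac{3}{49} = -7 ⇒ A = - \frac{340}{49}.
So T(n) = - \frac{340 \left(-6\right)^{n}}{49} + \frac{3 n}{7} - \frac{3}{49}.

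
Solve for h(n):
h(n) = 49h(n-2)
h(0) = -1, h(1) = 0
Characteristic equation: x² - 49 = 0, which factors as (x - (7))(x - (-7)) = 0.
Roots r₁ = 7, r₂ = -7 (distinct).
General solution: h(n) = A·(7)^n + B·(-7)^n.
From h(0) = -1: A + B = -1.
From h(1) = 0: 7A - 7B = 0.
Solving: A = - \frac{1}{2}, B = - \frac{1}{2}.
So h(n) = - \frac{\left(-7\right)^{n}}{2} - \frac{7^{n}}{2}.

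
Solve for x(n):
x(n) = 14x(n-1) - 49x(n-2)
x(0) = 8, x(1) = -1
Characteristic equation: x² - 14x + 49 = 0, which is (x - (7))².
Repeated root r = 7.
General solution: x(n) = (A + Bn)·(7)^n.
From x(0) = 8: A = 8.
From x(1) = -1: (A + B)·(7) = -1 ⇒ B = - \frac{57}{7}.
So x(n) = \left(8 - \frac{57 n}{7}\right) \cdot (7)^n.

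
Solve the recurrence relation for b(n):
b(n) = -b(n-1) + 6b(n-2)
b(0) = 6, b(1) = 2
Characteristic equation: x² + x - 6 = 0, which factors as (x - (-3))(x - (2)) = 0.
Roots r₁ = -3, r₂ = 2 (distinct).
General solution: b(n) = A·(-3)^n + B·(2)^n.
From b(0) = 6: A + B = 6.
From b(1) = 2: -3A + 2B = 2.
Solving: A = 2, B = 4.
So b(n) = 2 \left(-3\right)^{n} + 4 \cdot 2^{n}.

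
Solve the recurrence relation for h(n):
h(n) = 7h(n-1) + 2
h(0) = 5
First-order linear non-homogeneous.
Homogeneous solution: h_h(n) = A·(7)^n.
Try constant particular solution h_p = K: K = 7K + 2 ⇒ K = - \frac{1}{3}.
General: h(n) = A·(7)^n - \frac{1}{3}.
Apply h(0) = 5: A - \frac{1}{3} = 5 ⇒ A = \frac{16}{3}.
So h(n) = \frac{16 \cdot 7^{n}}{3} - \frac{1}{3}.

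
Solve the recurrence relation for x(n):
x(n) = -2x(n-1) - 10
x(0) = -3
First-order linear non-homogeneous.
Homogeneous solution: x_h(n) = A·(-2)^n.
Try constant particular solution x_p = K: K = -2K - 10 ⇒ K = - \frac{10}{3}.
General: x(n) = A·(-2)^n - \frac{10}{3}.
Apply x(0) = -3: A - \frac{10}{3} = -3 ⇒ A = \frac{1}{3}.
So x(n) = \frac{\left(-2\right)^{n}}{3} - \frac{10}{3}.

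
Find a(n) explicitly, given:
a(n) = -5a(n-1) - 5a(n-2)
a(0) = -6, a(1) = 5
Characteristic equation: x² + 5x + 5 = 0.
Discriminant Δ = (-5)² + 4·(-5) = 5.
Roots r₁,₂ = (-5 ± √5)/2, so r₁ = - \frac{5}{2} + \frac{\sqrt{5}}{2}, r₂ = - \frac{5}{2} - \frac{\sqrt{5}}{2}.
General solution: a(n) = A·r₁^n + B·r₂^n.
From the initial conditions, A + B = -6 and r₁A + r₂B = 5.
Since r₁ - r₂ = √5: A = (5 - (-6)r₂)/√5 = - 2 \sqrt{5} - 3, and B = -6 - A = -3 + 2 \sqrt{5}.
So a(n) = \left(- 2 \sqrt{5} - 3\right)\left(- \frac{5}{2} + \frac{\sqrt{5}}{2}\right)^n + \left(-3 + 2 \sqrt{5}\right)\left(- \frac{5}{2} - \frac{\sqrt{5}}{2}\right)^n.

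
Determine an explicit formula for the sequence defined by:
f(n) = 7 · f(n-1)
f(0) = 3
Pure geometric recurrence with ratio 7.
By induction f(n) = f(0) · (7)^n = 3 \cdot 7^{n}.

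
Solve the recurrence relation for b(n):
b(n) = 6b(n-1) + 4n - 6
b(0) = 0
First-order linear with linear forcing.
Homogeneous solution: b_h(n) = A·(6)^n.
Try particular b_p(n) = pn + q. Substituting:
  pn + q = 6(p(n-1) + q) + 4n - 6.
Matching the n-coefficient: p = 6p + 4 ⇒ p = - \frac{4}{5}.
Matching constants: q = -6p + 6q - 6 ⇒ q = \frac{6}{25}.
General: b(n) = A·(6)^n - \frac{4 n}{5} + \frac{6}{25}.
Apply b(0) = 0: A + \frac{6}{25} = 0 ⇒ A = - \frac{6}{25}.
So b(n) = - \frac{6 \cdot 6^{n}}{25} - \frac{4 n}{5} + \frac{6}{25}.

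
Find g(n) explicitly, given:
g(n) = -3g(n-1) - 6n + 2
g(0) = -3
First-order linear with linear forcing.
Homogeneous solution: g_h(n) = A·(-3)^n.
Try particular g_p(n) = pn + q. Substituting:
  pn + q = -3(p(n-1) + q) - 6n + 2.
Matching the n-coefficient: p = -3p - 6 ⇒ p = - \frac{3}{2}.
Matching constants: q = 3p - 3q + 2 ⇒ q = - \frac{5}{8}.
General: g(n) = A·(-3)^n - \frac{3 n}{2} - \frac{5}{8}.
Apply g(0) = -3: A - \frac{5}{8} = -3 ⇒ A = - \frac{19}{8}.
So g(n) = - \frac{19 \left(-3\right)^{n}}{8} - \frac{3 n}{2} - \frac{5}{8}.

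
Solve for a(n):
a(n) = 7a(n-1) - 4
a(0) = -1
First-order linear non-homogeneous.
Homogeneous solution: a_h(n) = A·(7)^n.
Try constant particular solution a_p = K: K = 7K - 4 ⇒ K = \frac{2}{3}.
General: a(n) = A·(7)^n + \frac{2}{3}.
Apply a(0) = -1: A + \frac{2}{3} = -1 ⇒ A = - \frac{5}{3}.
So a(n) = \frac{2}{3} - \frac{5 \cdot 7^{n}}{3}.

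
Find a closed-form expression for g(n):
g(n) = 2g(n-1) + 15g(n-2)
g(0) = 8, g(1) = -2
Characteristic equation: x² - 2x - 15 = 0, which factors as (x - (5))(x - (-3)) = 0.
Roots r₁ = 5, r₂ = -3 (distinct).
General solution: g(n) = A·(5)^n + B·(-3)^n.
From g(0) = 8: A + B = 8.
From g(1) = -2: 5A - 3B = -2.
Solving: A = \frac{11}{4}, B = \frac{21}{4}.
So g(n) = \frac{21 \left(-3\right)^{n}}{4} + \frac{11 \cdot 5^{n}}{4}.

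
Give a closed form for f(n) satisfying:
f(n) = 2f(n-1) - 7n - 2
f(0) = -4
First-order linear with linear forcing.
Homogeneous solution: f_h(n) = A·(2)^n.
Try particular f_p(n) = pn + q. Substituting:
  pn + q = 2(p(n-1) + q) - 7n - 2.
Matching the n-coefficient: p = 2p - 7 ⇒ p = 7.
Matching constants: q = -2p + 2q - 2 ⇒ q = 16.
General: f(n) = A·(2)^n + 7 n + 16.
Apply f(0) = -4: A + 16 = -4 ⇒ A = -20.
So f(n) = - 20 \cdot 2^{n} + 7 n + 16.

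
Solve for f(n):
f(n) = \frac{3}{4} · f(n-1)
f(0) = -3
Pure geometric recurrence with ratio \frac{3}{4}.
By induction f(n) = f(0) · (\frac{3}{4})^n = - 3 \left(\frac{3}{4}\right)^{n}.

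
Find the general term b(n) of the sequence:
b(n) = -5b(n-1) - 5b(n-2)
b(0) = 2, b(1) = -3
Characteristic equation: x² + 5x + 5 = 0.
Discriminant Δ = (-5)² + 4·(-5) = 5.
Roots r₁,₂ = (-5 ± √5)/2, so r₁ = - \frac{5}{2} + \frac{\sqrt{5}}{2}, r₂ = - \frac{5}{2} - \frac{\sqrt{5}}{2}.
General solution: b(n) = A·r₁^n + B·r₂^n.
From the initial conditions, A + B = 2 and r₁A + r₂B = -3.
Since r₁ - r₂ = √5: A = (-3 - (2)r₂)/√5 = \frac{2 \sqrt{5}}{5} + 1, and B = 2 - A = 1 - \frac{2 \sqrt{5}}{5}.
So b(n) = \left(\frac{2 \sqrt{5}}{5} + 1\right)\left(- \frac{5}{2} + \frac{\sqrt{5}}{2}\right)^n + \left(1 - \frac{2 \sqrt{5}}{5}\right)\left(- \frac{5}{2} - \frac{\sqrt{5}}{2}\right)^n.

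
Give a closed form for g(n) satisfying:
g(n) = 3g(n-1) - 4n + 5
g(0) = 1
First-order linear with linear forcing.
Homogeneous solution: g_h(n) = A·(3)^n.
Try particular g_p(n) = pn + q. Substituting:
  pn + q = 3(p(n-1) + q) - 4n + 5.
Matching the n-coefficient: p = 3p - 4 ⇒ p = 2.
Matching constants: q = -3p + 3q + 5 ⇒ q = \frac{1}{2}.
General: g(n) = A·(3)^n + 2 n + \frac{1}{2}.
Apply g(0) = 1: A + \frac{1}{2} = 1 ⇒ A = \frac{1}{2}.
So g(n) = \frac{3^{n}}{2} + 2 n + \frac{1}{2}.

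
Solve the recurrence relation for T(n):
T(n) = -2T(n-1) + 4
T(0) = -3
First-order linear non-homogeneous.
Homogeneous solution: T_h(n) = A·(-2)^n.
Try constant particular solution T_p = K: K = -2K + 4 ⇒ K = \frac{4}{3}.
General: T(n) = A·(-2)^n + \frac{4}{3}.
Apply T(0) = -3: A + \frac{4}{3} = -3 ⇒ A = - \frac{13}{3}.
So T(n) = \frac{4}{3} - \frac{13 \left(-2\right)^{n}}{3}.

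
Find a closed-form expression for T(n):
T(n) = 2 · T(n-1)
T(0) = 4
Pure geometric recurrence with ratio 2.
By induction T(n) = T(0) · (2)^n = 4 \cdot 2^{n}.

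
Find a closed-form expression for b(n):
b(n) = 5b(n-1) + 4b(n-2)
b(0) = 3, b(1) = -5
Characteristic equation: x² - 5x - 4 = 0.
Discriminant Δ = (5)² + 4·(4) = 41.
Roots r₁,₂ = (5 ± √41)/2, so r₁ = \frac{5}{2} + \frac{\sqrt{41}}{2}, r₂ = \frac{5}{2} - \frac{\sqrt{41}}{2}.
General solution: b(n) = A·r₁^n + B·r₂^n.
From the initial conditions, A + B = 3 and r₁A + r₂B = -5.
Since r₁ - r₂ = √41: A = (-5 - (3)r₂)/√41 = \frac{3}{2} - \frac{25 \sqrt{41}}{82}, and B = 3 - A = \frac{3}{2} + \frac{25 \sqrt{41}}{82}.
So b(n) = \left(\frac{3}{2} - \frac{25 \sqrt{41}}{82}\right)\left(\frac{5}{2} + \frac{\sqrt{41}}{2}\right)^n + \left(\frac{3}{2} + \frac{25 \sqrt{41}}{82}\right)\left(\frac{5}{2} - \frac{\sqrt{41}}{2}\right)^n.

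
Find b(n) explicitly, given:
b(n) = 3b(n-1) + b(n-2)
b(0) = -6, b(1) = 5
Characteristic equation: x² - 3x - 1 = 0.
Discriminant Δ = (3)² + 4·(1) = 13.
Roots r₁,₂ = (3 ± √13)/2, so r₁ = \frac{3}{2} + \frac{\sqrt{13}}{2}, r₂ = \frac{3}{2} - \frac{\sqrt{13}}{2}.
General solution: b(n) = A·r₁^n + B·r₂^n.
From the initial conditions, A + B = -6 and r₁A + r₂B = 5.
Since r₁ - r₂ = √13: A = (5 - (-6)r₂)/√13 = -3 + \frac{14 \sqrt{13}}{13}, and B = -6 - A = - \frac{14 \sqrt{13}}{13} - 3.
So b(n) = \left(-3 + \frac{14 \sqrt{13}}{13}\right)\left(\frac{3}{2} + \frac{\sqrt{13}}{2}\right)^n + \left(- \frac{14 \sqrt{13}}{13} - 3\right)\left(\frac{3}{2} - \frac{\sqrt{13}}{2}\right)^n.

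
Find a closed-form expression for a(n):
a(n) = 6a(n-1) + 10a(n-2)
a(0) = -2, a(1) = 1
Characteristic equation: x² - 6x - 10 = 0.
Discriminant Δ = (6)² + 4·(10) = 76.
Roots r₁,₂ = (6 ± √76)/2, so r₁ = 3 + \sqrt{19}, r₂ = 3 - \sqrt{19}.
General solution: a(n) = A·r₁^n + B·r₂^n.
From the initial conditions, A + B = -2 and r₁A + r₂B = 1.
Since r₁ - r₂ = √76: A = (1 - (-2)r₂)/√76 = -1 + \frac{7 \sqrt{19}}{38}, and B = -2 - A = -1 - \frac{7 \sqrt{19}}{38}.
So a(n) = \left(-1 + \frac{7 \sqrt{19}}{38}\right)\left(3 + \sqrt{19}\right)^n + \left(-1 - \frac{7 \sqrt{19}}{38}\right)\left(3 - \sqrt{19}\right)^n.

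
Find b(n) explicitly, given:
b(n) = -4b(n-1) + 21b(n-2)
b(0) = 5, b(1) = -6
Characteristic equation: x² + 4x - 21 = 0, which factors as (x - (3))(x - (-7)) = 0.
Roots r₁ = 3, r₂ = -7 (distinct).
General solution: b(n) = A·(3)^n + B·(-7)^n.
From b(0) = 5: A + B = 5.
From b(1) = -6: 3A - 7B = -6.
Solving: A = \frac{29}{10}, B = \frac{21}{10}.
So b(n) = \frac{21 \left(-7\right)^{n}}{10} + \frac{29 \cdot 3^{n}}{10}.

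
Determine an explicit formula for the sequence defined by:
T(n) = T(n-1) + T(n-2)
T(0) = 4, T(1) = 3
Characteristic equation: x² - x - 1 = 0.
Discriminant Δ = (1)² + 4·(1) = 5.
Roots r₁,₂ = (1 ± √5)/2, so r₁ = \frac{1}{2} + \frac{\sqrt{5}}{2}, r₂ = \frac{1}{2} - \frac{\sqrt{5}}{2}.
General solution: T(n) = A·r₁^n + B·r₂^n.
From the initial conditions, A + B = 4 and r₁A + r₂B = 3.
Since r₁ - r₂ = √5: A = (3 - (4)r₂)/√5 = \frac{\sqrt{5}}{5} + 2, and B = 4 - A = 2 - \frac{\sqrt{5}}{5}.
So T(n) = \left(\frac{\sqrt{5}}{5} + 2\right)\left(\frac{1}{2} + \frac{\sqrt{5}}{2}\right)^n + \left(2 - \frac{\sqrt{5}}{5}\right)\left(\frac{1}{2} - \frac{\sqrt{5}}{2}\right)^n.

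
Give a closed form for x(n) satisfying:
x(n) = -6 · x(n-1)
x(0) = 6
Pure geometric recurrence with ratio -6.
By induction x(n) = x(0) · (-6)^n = 6 \left(-6\right)^{n}.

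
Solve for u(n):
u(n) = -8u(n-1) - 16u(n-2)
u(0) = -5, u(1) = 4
Characteristic equation: x² + 8x + 16 = 0, which is (x - (-4))².
Repeated root r = -4.
General solution: u(n) = (A + Bn)·(-4)^n.
From u(0) = -5: A = -5.
From u(1) = 4: (A + B)·(-4) = 4 ⇒ B = 4.
So u(n) = \left(4 n - 5\right) \cdot (-4)^n.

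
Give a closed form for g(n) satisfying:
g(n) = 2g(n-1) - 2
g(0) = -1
First-order linear non-homogeneous.
Homogeneous solution: g_h(n) = A·(2)^n.
Try constant particular solution g_p = K: K = 2K - 2 ⇒ K = 2.
General: g(n) = A·(2)^n + 2.
Apply g(0) = -1: A + 2 = -1 ⇒ A = -3.
So g(n) = 2 - 3 \cdot 2^{n}.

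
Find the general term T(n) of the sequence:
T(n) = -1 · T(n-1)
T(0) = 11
Pure geometric recurrence with ratio -1.
By induction T(n) = T(0) · (-1)^n = 11 \left(-1\right)^{n}.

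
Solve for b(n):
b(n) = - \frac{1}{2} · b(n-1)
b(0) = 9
Pure geometric recurrence with ratio - \frac{1}{2}.
By induction b(n) = b(0) · (- \frac{1}{2})^n = 9 \left(- \frac{1}{2}\right)^{n}.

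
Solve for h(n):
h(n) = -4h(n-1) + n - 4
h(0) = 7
First-order linear with linear forcing.
Homogeneous solution: h_h(n) = A·(-4)^n.
Try particular h_p(n) = pn + q. Substituting:
  pn + q = -4(p(n-1) + q) + n - 4.
Matching the n-coefficient: p = -4p + 1 ⇒ p = \frac{1}{5}.
Matching constants: q = 4p - 4q - 4 ⇒ q = - \frac{16}{25}.
General: h(n) = A·(-4)^n + \frac{n}{5} - \frac{16}{25}.
Apply h(0) = 7: A - \frac{16}{25} = 7 ⇒ A = \frac{191}{25}.
So h(n) = \frac{191 \left(-4\right)^{n}}{25} + \frac{n}{5} - \frac{16}{25}.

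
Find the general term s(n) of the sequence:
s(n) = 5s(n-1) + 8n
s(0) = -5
First-order linear with linear forcing.
Homogeneous solution: s_h(n) = A·(5)^n.
Try particular s_p(n) = pn + q. Substituting:
  pn + q = 5(p(n-1) + q) + 8n.
Matching the n-coefficient: p = 5p + 8 ⇒ p = -2.
Matching constants: q = -5p + 5q ⇒ q = - \frac{5}{2}.
General: s(n) = A·(5)^n - 2 n - \frac{5}{2}.
Apply s(0) = -5: A - \frac{5}{2} = -5 ⇒ A = - \frac{5}{2}.
So s(n) = - \frac{5 \cdot 5^{n}}{2} - 2 n - \frac{5}{2}.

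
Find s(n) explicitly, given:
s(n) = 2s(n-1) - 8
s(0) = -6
First-order linear non-homogeneous.
Homogeneous solution: s_h(n) = A·(2)^n.
Try constant particular solution s_p = K: K = 2K - 8 ⇒ K = 8.
General: s(n) = A·(2)^n + 8.
Apply s(0) = -6: A + 8 = -6 ⇒ A = -14.
So s(n) = 8 - 14 \cdot 2^{n}.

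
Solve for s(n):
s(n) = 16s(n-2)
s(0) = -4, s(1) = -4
Characteristic equation: x² - 16 = 0, which factors as (x - (4))(x - (-4)) = 0.
Roots r₁ = 4, r₂ = -4 (distinct).
General solution: s(n) = A·(4)^n + B·(-4)^n.
From s(0) = -4: A + B = -4.
From s(1) = -4: 4A - 4B = -4.
Solving: A = - \frac{5}{2}, B = - \frac{3}{2}.
So s(n) = - \frac{3 \left(-4\right)^{n}}{2} - \frac{5 \cdot 4^{n}}{2}.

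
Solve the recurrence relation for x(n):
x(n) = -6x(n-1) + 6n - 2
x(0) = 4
First-order linear with linear forcing.
Homogeneous solution: x_h(n) = A·(-6)^n.
Try particular x_p(n) = pn + q. Substituting:
  pn + q = -6(p(n-1) + q) + 6n - 2.
Matching the n-coefficient: p = -6p + 6 ⇒ p = \frac{6}{7}.
Matching constants: q = 6p - 6q - 2 ⇒ q = \frac{22}{49}.
General: x(n) = A·(-6)^n + \frac{6 n}{7} + \frac{22}{49}.
Apply x(0) = 4: A + \frac{22}{49} = 4 ⇒ A = \frac{174}{49}.
So x(n) = \frac{174 \left(-6\right)^{n}}{49} + \frac{6 n}{7} + \frac{22}{49}.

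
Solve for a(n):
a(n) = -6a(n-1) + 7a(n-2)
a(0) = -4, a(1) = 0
Characteristic equation: x² + 6x - 7 = 0, which factors as (x - (-7))(x - (1)) = 0.
Roots r₁ = -7, r₂ = 1 (distinct).
General solution: a(n) = A·(-7)^n + B·(1)^n.
From a(0) = -4: A + B = -4.
From a(1) = 0: -7A + B = 0.
Solving: A = - \frac{1}{2}, B = - \frac{7}{2}.
So a(n) = - \frac{\left(-7\right)^{n}}{2} - \frac{7}{2}.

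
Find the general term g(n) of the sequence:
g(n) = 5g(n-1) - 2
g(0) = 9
First-order linear non-homogeneous.
Homogeneous solution: g_h(n) = A·(5)^n.
Try constant particular solution g_p = K: K = 5K - 2 ⇒ K = \frac{1}{2}.
General: g(n) = A·(5)^n + \frac{1}{2}.
Apply g(0) = 9: A + \frac{1}{2} = 9 ⇒ A = \frac{17}{2}.
So g(n) = \frac{17 \cdot 5^{n}}{2} + \frac{1}{2}.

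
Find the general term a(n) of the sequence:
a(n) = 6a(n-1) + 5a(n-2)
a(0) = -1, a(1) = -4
Characteristic equation: x² - 6x - 5 = 0.
Discriminant Δ = (6)² + 4·(5) = 56.
Roots r₁,₂ = (6 ± √56)/2, so r₁ = 3 + \sqrt{14}, r₂ = 3 - \sqrt{14}.
General solution: a(n) = A·r₁^n + B·r₂^n.
From the initial conditions, A + B = -1 and r₁A + r₂B = -4.
Since r₁ - r₂ = √56: A = (-4 - (-1)r₂)/√56 = - \frac{1}{2} - \frac{\sqrt{14}}{28}, and B = -1 - A = - \frac{1}{2} + \frac{\sqrt{14}}{28}.
So a(n) = \left(- \frac{1}{2} - \frac{\sqrt{14}}{28}\right)\left(3 + \sqrt{14}\right)^n + \left(- \frac{1}{2} + \frac{\sqrt{14}}{28}\right)\left(3 - \sqrt{14}\right)^n.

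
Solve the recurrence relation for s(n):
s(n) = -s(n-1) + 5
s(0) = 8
First-order linear non-homogeneous.
Homogeneous solution: s_h(n) = A·(-1)^n.
Try constant particular solution s_p = K: K = -K + 5 ⇒ K = \frac{5}{2}.
General: s(n) = A·(-1)^n + \frac{5}{2}.
Apply s(0) = 8: A + \frac{5}{2} = 8 ⇒ A = \frac{11}{2}.
So s(n) = \frac{11 \left(-1\right)^{n}}{2} + \frac{5}{2}.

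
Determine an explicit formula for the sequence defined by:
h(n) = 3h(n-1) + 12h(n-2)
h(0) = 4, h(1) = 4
Characteristic equation: x² - 3x - 12 = 0.
Discriminant Δ = (3)² + 4·(12) = 57.
Roots r₁,₂ = (3 ± √57)/2, so r₁ = \frac{3}{2} + \frac{\sqrt{57}}{2}, r₂ = \frac{3}{2} - \frac{\sqrt{57}}{2}.
General solution: h(n) = A·r₁^n + B·r₂^n.
From the initial conditions, A + B = 4 and r₁A + r₂B = 4.
Since r₁ - r₂ = √57: A = (4 - (4)r₂)/√57 = 2 - \frac{2 \sqrt{57}}{57}, and B = 4 - A = \frac{2 \sqrt{57}}{57} + 2.
So h(n) = \left(2 - \frac{2 \sqrt{57}}{57}\right)\left(\frac{3}{2} + \frac{\sqrt{57}}{2}\right)^n + \left(\frac{2 \sqrt{57}}{57} + 2\right)\left(\frac{3}{2} - \frac{\sqrt{57}}{2}\right)^n.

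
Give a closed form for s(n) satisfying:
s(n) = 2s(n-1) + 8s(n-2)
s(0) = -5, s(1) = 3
Characteristic equation: x² - 2x - 8 = 0, which factors as (x - (4))(x - (-2)) = 0.
Roots r₁ = 4, r₂ = -2 (distinct).
General solution: s(n) = A·(4)^n + B·(-2)^n.
From s(0) = -5: A + B = -5.
From s(1) = 3: 4A - 2B = 3.
Solving: A = - \frac{7}{6}, B = - \frac{23}{6}.
So s(n) = - \frac{23 \left(-2\right)^{n}}{6} - \frac{7 \cdot 4^{n}}{6}.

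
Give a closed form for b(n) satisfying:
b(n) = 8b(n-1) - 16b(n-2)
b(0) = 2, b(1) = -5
Characteristic equation: x² - 8x + 16 = 0, which is (x - (4))².
Repeated root r = 4.
General solution: b(n) = (A + Bn)·(4)^n.
From b(0) = 2: A = 2.
From b(1) = -5: (A + B)·(4) = -5 ⇒ B = - \frac{13}{4}.
So b(n) = \left(2 - \frac{13 n}{4}\right) \cdot (4)^n.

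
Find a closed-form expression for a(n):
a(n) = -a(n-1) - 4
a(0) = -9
First-order linear non-homogeneous.
Homogeneous solution: a_h(n) = A·(-1)^n.
Try constant particular solution a_p = K: K = -K - 4 ⇒ K = -2.
General: a(n) = A·(-1)^n - 2.
Apply a(0) = -9: A - 2 = -9 ⇒ A = -7.
So a(n) = - 7 \left(-1\right)^{n} - 2.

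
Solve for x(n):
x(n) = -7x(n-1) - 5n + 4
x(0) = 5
First-order linear with linear forcing.
Homogeneous solution: x_h(n) = A·(-7)^n.
Try particular x_p(n) = pn + q. Substituting:
  pn + q = -7(p(n-1) + q) - 5n + 4.
Matching the n-coefficient: p = -7p - 5 ⇒ p = - \frac{5}{8}.
Matching constants: q = 7p - 7q + 4 ⇒ q = - \frac{3}{64}.
General: x(n) = A·(-7)^n - \frac{5 n}{8} - \frac{3}{64}.
Apply x(0) = 5: A - \frac{3}{64} = 5 ⇒ A = \frac{323}{64}.
So x(n) = \frac{323 \left(-7\right)^{n}}{64} - \frac{5 n}{8} - \frac{3}{64}.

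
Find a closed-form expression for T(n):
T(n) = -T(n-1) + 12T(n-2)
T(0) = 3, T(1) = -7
Characteristic equation: x² + x - 12 = 0, which factors as (x - (3))(x - (-4)) = 0.
Roots r₁ = 3, r₂ = -4 (distinct).
General solution: T(n) = A·(3)^n + B·(-4)^n.
From T(0) = 3: A + B = 3.
From T(1) = -7: 3A - 4B = -7.
Solving: A = \frac{5}{7}, B = \frac{16}{7}.
So T(n) = \frac{16 \left(-4\right)^{n}}{7} + \frac{5 \cdot 3^{n}}{7}.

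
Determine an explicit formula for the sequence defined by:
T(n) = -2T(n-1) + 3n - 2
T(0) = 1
First-order linear with linear forcing.
Homogeneous solution: T_h(n) = A·(-2)^n.
Try particular T_p(n) = pn + q. Substituting:
  pn + q = -2(p(n-1) + q) + 3n - 2.
Matching the n-coefficient: p = -2p + 3 ⇒ p = 1.
Matching constants: q = 2p - 2q - 2 ⇒ q = 0.
General: T(n) = A·(-2)^n + n + 0.
Apply T(0) = 1: A + 0 = 1 ⇒ A = 1.
So T(n) = \left(-2\right)^{n} + n.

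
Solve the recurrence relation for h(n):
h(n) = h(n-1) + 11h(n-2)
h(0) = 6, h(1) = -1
Characteristic equation: x² - x - 11 = 0.
Discriminant Δ = (1)² + 4·(11) = 45.
Roots r₁,₂ = (1 ± √45)/2, so r₁ = \frac{1}{2} + \frac{3 \sqrt{5}}{2}, r₂ = \frac{1}{2} - \frac{3 \sqrt{5}}{2}.
General solution: h(n) = A·r₁^n + B·r₂^n.
From the initial conditions, A + B = 6 and r₁A + r₂B = -1.
Since r₁ - r₂ = √45: A = (-1 - (6)r₂)/√45 = 3 - \frac{4 \sqrt{5}}{15}, and B = 6 - A = \frac{4 \sqrt{5}}{15} + 3.
So h(n) = \left(3 - \frac{4 \sqrt{5}}{15}\right)\left(\frac{1}{2} + \frac{3 \sqrt{5}}{2}\right)^n + \left(\frac{4 \sqrt{5}}{15} + 3\right)\left(\frac{1}{2} - \frac{3 \sqrt{5}}{2}\right)^n.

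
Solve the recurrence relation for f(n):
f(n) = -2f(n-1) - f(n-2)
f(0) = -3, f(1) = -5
Characteristic equation: x² + 2x + 1 = 0, which is (x - (-1))².
Repeated root r = -1.
General solution: f(n) = (A + Bn)·(-1)^n.
From f(0) = -3: A = -3.
From f(1) = -5: (A + B)·(-1) = -5 ⇒ B = 8.
So f(n) = \left(8 n - 3\right) \cdot (-1)^n.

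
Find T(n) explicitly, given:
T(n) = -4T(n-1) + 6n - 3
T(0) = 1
First-order linear with linear forcing.
Homogeneous solution: T_h(n) = A·(-4)^n.
Try particular T_p(n) = pn + q. Substituting:
  pn + q = -4(p(n-1) + q) + 6n - 3.
Matching the n-coefficient: p = -4p + 6 ⇒ p = \frac{6}{5}.
Matching constants: q = 4p - 4q - 3 ⇒ q = \frac{9}{25}.
General: T(n) = A·(-4)^n + \frac{6 n}{5} + \frac{9}{25}.
Apply T(0) = 1: A + \frac{9}{25} = 1 ⇒ A = \frac{16}{25}.
So T(n) = \frac{16 \left(-4\right)^{n}}{25} + \frac{6 n}{5} + \frac{9}{25}.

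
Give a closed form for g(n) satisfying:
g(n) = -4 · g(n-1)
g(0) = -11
Pure geometric recurrence with ratio -4.
By induction g(n) = g(0) · (-4)^n = - 11 \left(-4\right)^{n}.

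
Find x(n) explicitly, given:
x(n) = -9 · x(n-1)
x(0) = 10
Pure geometric recurrence with ratio -9.
By induction x(n) = x(0) · (-9)^n = 10 \left(-9\right)^{n}.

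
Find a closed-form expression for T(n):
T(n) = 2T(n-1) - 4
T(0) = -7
First-order linear non-homogeneous.
Homogeneous solution: T_h(n) = A·(2)^n.
Try constant particular solution T_p = K: K = 2K - 4 ⇒ K = 4.
General: T(n) = A·(2)^n + 4.
Apply T(0) = -7: A + 4 = -7 ⇒ A = -11.
So T(n) = 4 - 11 \cdot 2^{n}.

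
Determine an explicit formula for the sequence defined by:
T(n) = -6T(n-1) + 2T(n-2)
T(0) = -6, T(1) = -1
Characteristic equation: x² + 6x - 2 = 0.
Discriminant Δ = (-6)² + 4·(2) = 44.
Roots r₁,₂ = (-6 ± √44)/2, so r₁ = -3 + \sqrt{11}, r₂ = - \sqrt{11} - 3.
General solution: T(n) = A·r₁^n + B·r₂^n.
From the initial conditions, A + B = -6 and r₁A + r₂B = -1.
Since r₁ - r₂ = √44: A = (-1 - (-6)r₂)/√44 = -3 - \frac{19 \sqrt{11}}{22}, and B = -6 - A = -3 + \frac{19 \sqrt{11}}{22}.
So T(n) = \left(-3 - \frac{19 \sqrt{11}}{22}\right)\left(-3 + \sqrt{11}\right)^n + \left(-3 + \frac{19 \sqrt{11}}{22}\right)\left(- \sqrt{11} - 3\right)^n.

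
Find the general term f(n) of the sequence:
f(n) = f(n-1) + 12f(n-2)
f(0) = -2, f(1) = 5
Characteristic equation: x² - x - 12 = 0, which factors as (x - (-3))(x - (4)) = 0.
Roots r₁ = -3, r₂ = 4 (distinct).
General solution: f(n) = A·(-3)^n + B·(4)^n.
From f(0) = -2: A + B = -2.
From f(1) = 5: -3A + 4B = 5.
Solving: A = - \frac{13}{7}, B = - \frac{1}{7}.
So f(n) = - \frac{13 \left(-3\right)^{n}}{7} - \frac{4^{n}}{7}.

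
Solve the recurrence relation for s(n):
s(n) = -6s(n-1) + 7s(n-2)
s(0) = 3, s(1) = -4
Characteristic equation: x² + 6x - 7 = 0, which factors as (x - (1))(x - (-7)) = 0.
Roots r₁ = 1, r₂ = -7 (distinct).
General solution: s(n) = A·(1)^n + B·(-7)^n.
From s(0) = 3: A + B = 3.
From s(1) = -4: A - 7B = -4.
Solving: A = \frac{17}{8}, B = \frac{7}{8}.
So s(n) = \frac{7 \left(-7\right)^{n}}{8} + \frac{17}{8}.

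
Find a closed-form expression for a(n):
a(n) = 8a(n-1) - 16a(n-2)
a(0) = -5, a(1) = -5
Characteristic equation: x² - 8x + 16 = 0, which is (x - (4))².
Repeated root r = 4.
General solution: a(n) = (A + Bn)·(4)^n.
From a(0) = -5: A = -5.
From a(1) = -5: (A + B)·(4) = -5 ⇒ B = \frac{15}{4}.
So a(n) = \left(\frac{15 n}{4} - 5\right) \cdot (4)^n.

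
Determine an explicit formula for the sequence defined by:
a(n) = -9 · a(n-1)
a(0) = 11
Pure geometric recurrence with ratio -9.
By induction a(n) = a(0) · (-9)^n = 11 \left(-9\right)^{n}.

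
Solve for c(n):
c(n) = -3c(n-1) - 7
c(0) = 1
First-order linear non-homogeneous.
Homogeneous solution: c_h(n) = A·(-3)^n.
Try constant particular solution c_p = K: K = -3K - 7 ⇒ K = - \frac{7}{4}.
General: c(n) = A·(-3)^n - \frac{7}{4}.
Apply c(0) = 1: A - \frac{7}{4} = 1 ⇒ A = \frac{11}{4}.
So c(n) = \frac{11 \left(-3\right)^{n}}{4} - \frac{7}{4}.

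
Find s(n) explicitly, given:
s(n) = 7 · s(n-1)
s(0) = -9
Pure geometric recurrence with ratio 7.
By induction s(n) = s(0) · (7)^n = - 9 \cdot 7^{n}.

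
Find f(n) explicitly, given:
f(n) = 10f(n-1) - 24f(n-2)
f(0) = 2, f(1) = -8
Characteristic equation: x² - 10x + 24 = 0, which factors as (x - (6))(x - (4)) = 0.
Roots r₁ = 6, r₂ = 4 (distinct).
General solution: f(n) = A·(6)^n + B·(4)^n.
From f(0) = 2: A + B = 2.
From f(1) = -8: 6A + 4B = -8.
Solving: A = -8, B = 10.
So f(n) = 10 \cdot 4^{n} - 8 \cdot 6^{n}.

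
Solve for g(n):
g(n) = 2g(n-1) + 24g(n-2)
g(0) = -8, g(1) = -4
Characteristic equation: x² - 2x - 24 = 0, which factors as (x - (6))(x - (-4)) = 0.
Roots r₁ = 6, r₂ = -4 (distinct).
General solution: g(n) = A·(6)^n + B·(-4)^n.
From g(0) = -8: A + B = -8.
From g(1) = -4: 6A - 4B = -4.
Solving: A = - \frac{18}{5}, B = - \frac{22}{5}.
So g(n) = - \frac{22 \left(-4\right)^{n}}{5} - \frac{18 \cdot 6^{n}}{5}.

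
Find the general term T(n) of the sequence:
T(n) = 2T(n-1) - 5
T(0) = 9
First-order linear non-homogeneous.
Homogeneous solution: T_h(n) = A·(2)^n.
Try constant particular solution T_p = K: K = 2K - 5 ⇒ K = 5.
General: T(n) = A·(2)^n + 5.
Apply T(0) = 9: A + 5 = 9 ⇒ A = 4.
So T(n) = 4 \cdot 2^{n} + 5.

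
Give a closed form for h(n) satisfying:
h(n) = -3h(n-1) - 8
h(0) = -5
First-order linear non-homogeneous.
Homogeneous solution: h_h(n) = A·(-3)^n.
Try constant particular solution h_p = K: K = -3K - 8 ⇒ K = -2.
General: h(n) = A·(-3)^n - 2.
Apply h(0) = -5: A - 2 = -5 ⇒ A = -3.
So h(n) = - 3 \left(-3\right)^{n} - 2.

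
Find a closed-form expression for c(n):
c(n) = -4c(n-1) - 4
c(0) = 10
First-order linear non-homogeneous.
Homogeneous solution: c_h(n) = A·(-4)^n.
Try constant particular solution c_p = K: K = -4K - 4 ⇒ K = - \frac{4}{5}.
General: c(n) = A·(-4)^n - \frac{4}{5}.
Apply c(0) = 10: A - \frac{4}{5} = 10 ⇒ A = \frac{54}{5}.
So c(n) = \frac{54 \left(-4\right)^{n}}{5} - \frac{4}{5}.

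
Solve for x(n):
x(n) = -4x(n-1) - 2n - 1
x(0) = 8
First-order linear with linear forcing.
Homogeneous solution: x_h(n) = A·(-4)^n.
Try particular x_p(n) = pn + q. Substituting:
  pn + q = -4(p(n-1) + q) - 2n - 1.
Matching the n-coefficient: p = -4p - 2 ⇒ p = - \frac{2}{5}.
Matching constants: q = 4p - 4q - 1 ⇒ q = - \frac{13}{25}.
General: x(n) = A·(-4)^n - \frac{2 n}{5} - \frac{13}{25}.
Apply x(0) = 8: A - \frac{13}{25} = 8 ⇒ A = \frac{213}{25}.
So x(n) = \frac{213 \left(-4\right)^{n}}{25} - \frac{2 n}{5} - \frac{13}{25}.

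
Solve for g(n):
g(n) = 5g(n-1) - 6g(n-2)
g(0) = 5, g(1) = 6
Characteristic equation: x² - 5x + 6 = 0, which factors as (x - (2))(x - (3)) = 0.
Roots r₁ = 2, r₂ = 3 (distinct).
General solution: g(n) = A·(2)^n + B·(3)^n.
From g(0) = 5: A + B = 5.
From g(1) = 6: 2A + 3B = 6.
Solving: A = 9, B = -4.
So g(n) = 9 \cdot 2^{n} - 4 \cdot 3^{n}.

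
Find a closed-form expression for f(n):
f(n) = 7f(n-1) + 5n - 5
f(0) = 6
First-order linear with linear forcing.
Homogeneous solution: f_h(n) = A·(7)^n.
Try particular f_p(n) = pn + q. Substituting:
  pn + q = 7(p(n-1) + q) + 5n - 5.
Matching the n-coefficient: p = 7p + 5 ⇒ p = - \frac{5}{6}.
Matching constants: q = -7p + 7q - 5 ⇒ q = - \frac{5}{36}.
General: f(n) = A·(7)^n - \frac{5 n}{6} - \frac{5}{36}.
Apply f(0) = 6: A - \frac{5}{36} = 6 ⇒ A = \frac{221}{36}.
So f(n) = \frac{221 \cdot 7^{n}}{36} - \frac{5 n}{6} - \frac{5}{36}.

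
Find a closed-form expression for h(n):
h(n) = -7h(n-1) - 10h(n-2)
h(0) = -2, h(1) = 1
Characteristic equation: x² + 7x + 10 = 0, which factors as (x - (-5))(x - (-2)) = 0.
Roots r₁ = -5, r₂ = -2 (distinct).
General solution: h(n) = A·(-5)^n + B·(-2)^n.
From h(0) = -2: A + B = -2.
From h(1) = 1: -5A - 2B = 1.
Solving: A = 1, B = -3.
So h(n) = - 3 \left(-2\right)^{n} + \left(-5\right)^{n}.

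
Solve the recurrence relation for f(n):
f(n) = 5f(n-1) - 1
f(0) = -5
First-order linear non-homogeneous.
Homogeneous solution: f_h(n) = A·(5)^n.
Try constant particular solution f_p = K: K = 5K - 1 ⇒ K = \frac{1}{4}.
General: f(n) = A·(5)^n + \frac{1}{4}.
Apply f(0) = -5: A + \frac{1}{4} = -5 ⇒ A = - \frac{21}{4}.
So f(n) = \frac{1}{4} - \frac{21 \cdot 5^{n}}{4}.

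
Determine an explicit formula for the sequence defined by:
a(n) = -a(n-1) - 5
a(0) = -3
First-order linear non-homogeneous.
Homogeneous solution: a_h(n) = A·(-1)^n.
Try constant particular solution a_p = K: K = -K - 5 ⇒ K = - \frac{5}{2}.
General: a(n) = A·(-1)^n - \frac{5}{2}.
Apply a(0) = -3: A - \frac{5}{2} = -3 ⇒ A = - \frac{1}{2}.
So a(n) = - \frac{\left(-1\right)^{n}}{2} - \frac{5}{2}.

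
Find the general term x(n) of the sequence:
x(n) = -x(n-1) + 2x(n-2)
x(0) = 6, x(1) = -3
Characteristic equation: x² + x - 2 = 0, which factors as (x - (-2))(x - (1)) = 0.
Roots r₁ = -2, r₂ = 1 (distinct).
General solution: x(n) = A·(-2)^n + B·(1)^n.
From x(0) = 6: A + B = 6.
From x(1) = -3: -2A + B = -3.
Solving: A = 3, B = 3.
So x(n) = 3 \left(-2\right)^{n} + 3.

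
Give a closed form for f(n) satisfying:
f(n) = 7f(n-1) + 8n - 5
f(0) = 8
First-order linear with linear forcing.
Homogeneous solution: f_h(n) = A·(7)^n.
Try particular f_p(n) = pn + q. Substituting:
  pn + q = 7(p(n-1) + q) + 8n - 5.
Matching the n-coefficient: p = 7p + 8 ⇒ p = - \frac{4}{3}.
Matching constants: q = -7p + 7q - 5 ⇒ q = - \frac{13}{18}.
General: f(n) = A·(7)^n - \frac{4 n}{3} - \frac{13}{18}.
Apply f(0) = 8: A - \frac{13}{18} = 8 ⇒ A = \frac{157}{18}.
So f(n) = \frac{157 \cdot 7^{n}}{18} - \frac{4 n}{3} - \frac{13}{18}.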